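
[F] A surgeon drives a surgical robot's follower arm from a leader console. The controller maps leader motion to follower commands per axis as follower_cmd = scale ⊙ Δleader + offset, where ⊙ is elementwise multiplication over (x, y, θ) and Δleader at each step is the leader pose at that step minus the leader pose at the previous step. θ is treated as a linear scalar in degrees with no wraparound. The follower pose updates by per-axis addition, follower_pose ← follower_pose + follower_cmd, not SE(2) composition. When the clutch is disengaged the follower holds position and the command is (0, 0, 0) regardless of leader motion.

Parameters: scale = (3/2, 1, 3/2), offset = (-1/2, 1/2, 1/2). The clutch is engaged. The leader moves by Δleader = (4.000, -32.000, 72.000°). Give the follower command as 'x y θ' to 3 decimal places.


axis x: 3/2·4.000 + -1/2 = 5.500
axis y: 1·-32.000 + 1/2 = -31.500
axis θ: 3/2·72.000 + 1/2 = 108.500

5.500 -31.500 108.500


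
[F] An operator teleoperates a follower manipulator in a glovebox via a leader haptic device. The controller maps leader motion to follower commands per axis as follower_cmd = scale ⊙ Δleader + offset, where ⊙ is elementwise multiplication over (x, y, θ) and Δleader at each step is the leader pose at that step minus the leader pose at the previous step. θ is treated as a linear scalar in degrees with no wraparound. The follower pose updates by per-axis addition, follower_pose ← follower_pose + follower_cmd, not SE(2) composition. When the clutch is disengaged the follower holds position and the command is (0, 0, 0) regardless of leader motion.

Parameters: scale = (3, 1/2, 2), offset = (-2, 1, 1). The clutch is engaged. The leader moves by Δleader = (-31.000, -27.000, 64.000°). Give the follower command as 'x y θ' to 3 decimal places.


-95.000 -12.500 129.000

axis x: 3·-31.000 + -2 = -95.000
axis y: 1/2·-27.000 + 1 = -12.500
axis θ: 2·64.000 + 1 = 129.000


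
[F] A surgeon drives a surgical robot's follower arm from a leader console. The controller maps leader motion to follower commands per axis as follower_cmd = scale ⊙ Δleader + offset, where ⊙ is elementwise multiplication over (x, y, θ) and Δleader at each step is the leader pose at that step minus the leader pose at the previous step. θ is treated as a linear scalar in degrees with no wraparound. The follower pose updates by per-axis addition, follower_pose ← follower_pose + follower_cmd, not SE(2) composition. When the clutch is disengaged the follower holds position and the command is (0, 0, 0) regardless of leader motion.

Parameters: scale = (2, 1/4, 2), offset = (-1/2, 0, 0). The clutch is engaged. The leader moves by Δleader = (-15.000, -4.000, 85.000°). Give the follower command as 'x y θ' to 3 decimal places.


-30.500 -1.000 170.000

axis x: 2·-15.000 + -1/2 = -30.500
axis y: 1/4·-4.000 + 0 = -1.000
axis θ: 2·85.000 + 0 = 170.000


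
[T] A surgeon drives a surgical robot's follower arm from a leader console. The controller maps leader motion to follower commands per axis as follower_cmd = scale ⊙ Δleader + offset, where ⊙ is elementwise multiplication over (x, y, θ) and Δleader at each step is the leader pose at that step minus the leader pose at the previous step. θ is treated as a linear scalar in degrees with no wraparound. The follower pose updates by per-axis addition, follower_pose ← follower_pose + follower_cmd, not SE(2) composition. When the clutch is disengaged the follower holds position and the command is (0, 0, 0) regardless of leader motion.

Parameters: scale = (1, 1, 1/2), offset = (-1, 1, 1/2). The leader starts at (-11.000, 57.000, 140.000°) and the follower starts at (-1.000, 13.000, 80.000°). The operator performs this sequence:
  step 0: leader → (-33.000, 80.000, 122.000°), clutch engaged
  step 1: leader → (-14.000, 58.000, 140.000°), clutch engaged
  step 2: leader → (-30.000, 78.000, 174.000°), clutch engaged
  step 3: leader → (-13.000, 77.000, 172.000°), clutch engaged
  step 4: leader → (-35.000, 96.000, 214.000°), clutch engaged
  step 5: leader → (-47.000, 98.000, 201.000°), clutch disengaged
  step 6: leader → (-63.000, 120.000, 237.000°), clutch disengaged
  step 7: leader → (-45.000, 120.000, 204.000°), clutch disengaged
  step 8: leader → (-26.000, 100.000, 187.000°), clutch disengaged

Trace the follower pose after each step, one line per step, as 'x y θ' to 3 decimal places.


-24.000 37.000 71.500
-6.000 16.000 81.000
-23.000 37.000 98.500
-7.000 37.000 98.000
-30.000 57.000 119.500
-30.000 57.000 119.500
-30.000 57.000 119.500
-30.000 57.000 119.500
-30.000 57.000 119.500

step 0: Δleader=(-22.000, 23.000, -18.000°), engaged; cmd=(-23.000, 24.000, -8.500°) → follower=(-24.000, 37.000, 71.500°)
step 1: Δleader=(19.000, -22.000, 18.000°), engaged; cmd=(18.000, -21.000, 9.500°) → follower=(-6.000, 16.000, 81.000°)
step 2: Δleader=(-16.000, 20.000, 34.000°), engaged; cmd=(-17.000, 21.000, 17.500°) → follower=(-23.000, 37.000, 98.500°)
step 3: Δleader=(17.000, -1.000, -2.000°), engaged; cmd=(16.000, 0.000, -0.500°) → follower=(-7.000, 37.000, 98.000°)
step 4: Δleader=(-22.000, 19.000, 42.000°), engaged; cmd=(-23.000, 20.000, 21.500°) → follower=(-30.000, 57.000, 119.500°)
step 5: Δleader=(-12.000, 2.000, -13.000°), disengaged; cmd=(0,0,0) → follower holds at (-30.000, 57.000, 119.500°)
step 6: Δleader=(-16.000, 22.000, 36.000°), disengaged; cmd=(0,0,0) → follower holds at (-30.000, 57.000, 119.500°)
step 7: Δleader=(18.000, 0.000, -33.000°), disengaged; cmd=(0,0,0) → follower holds at (-30.000, 57.000, 119.500°)
step 8: Δleader=(19.000, -20.000, -17.000°), disengaged; cmd=(0,0,0) → follower holds at (-30.000, 57.000, 119.500°)


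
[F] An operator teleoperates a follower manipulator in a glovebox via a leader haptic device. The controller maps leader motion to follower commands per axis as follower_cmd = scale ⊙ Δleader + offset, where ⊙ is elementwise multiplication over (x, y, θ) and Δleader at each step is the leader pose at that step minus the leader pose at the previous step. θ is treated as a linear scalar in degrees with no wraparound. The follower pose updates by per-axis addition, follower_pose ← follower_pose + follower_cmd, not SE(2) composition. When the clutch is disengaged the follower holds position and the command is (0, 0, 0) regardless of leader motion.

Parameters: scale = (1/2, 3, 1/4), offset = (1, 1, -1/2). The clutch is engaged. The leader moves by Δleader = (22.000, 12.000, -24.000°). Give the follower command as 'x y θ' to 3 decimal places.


12.000 37.000 -6.500

axis x: 1/2·22.000 + 1 = 12.000
axis y: 3·12.000 + 1 = 37.000
axis θ: 1/4·-24.000 + -1/2 = -6.500


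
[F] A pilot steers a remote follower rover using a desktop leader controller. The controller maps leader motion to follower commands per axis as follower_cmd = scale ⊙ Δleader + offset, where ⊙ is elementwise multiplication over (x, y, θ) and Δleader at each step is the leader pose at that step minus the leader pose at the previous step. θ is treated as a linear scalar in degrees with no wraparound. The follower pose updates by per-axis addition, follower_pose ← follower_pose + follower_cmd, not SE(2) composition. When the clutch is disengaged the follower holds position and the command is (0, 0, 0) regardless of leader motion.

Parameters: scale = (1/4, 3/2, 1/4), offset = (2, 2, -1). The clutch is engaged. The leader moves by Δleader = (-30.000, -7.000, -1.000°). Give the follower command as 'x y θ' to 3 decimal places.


-5.500 -8.500 -1.250

axis x: 1/4·-30.000 + 2 = -5.500
axis y: 3/2·-7.000 + 2 = -8.500
axis θ: 1/4·-1.000 + -1 = -1.250


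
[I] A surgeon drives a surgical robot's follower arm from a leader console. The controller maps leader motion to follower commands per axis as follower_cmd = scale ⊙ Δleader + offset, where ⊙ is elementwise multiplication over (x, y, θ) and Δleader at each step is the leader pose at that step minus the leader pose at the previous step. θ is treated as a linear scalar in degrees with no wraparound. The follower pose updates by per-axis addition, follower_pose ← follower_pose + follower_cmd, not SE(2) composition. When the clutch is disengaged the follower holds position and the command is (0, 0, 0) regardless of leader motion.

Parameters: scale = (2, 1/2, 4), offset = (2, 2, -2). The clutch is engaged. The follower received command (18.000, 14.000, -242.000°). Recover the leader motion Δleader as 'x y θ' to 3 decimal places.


axis x: (18.000 − 2) / (2) = 8.000
axis y: (14.000 − 2) / (1/2) = 24.000
axis θ: (-242.000 − -2) / (4) = -60.000

8.000 24.000 -60.000


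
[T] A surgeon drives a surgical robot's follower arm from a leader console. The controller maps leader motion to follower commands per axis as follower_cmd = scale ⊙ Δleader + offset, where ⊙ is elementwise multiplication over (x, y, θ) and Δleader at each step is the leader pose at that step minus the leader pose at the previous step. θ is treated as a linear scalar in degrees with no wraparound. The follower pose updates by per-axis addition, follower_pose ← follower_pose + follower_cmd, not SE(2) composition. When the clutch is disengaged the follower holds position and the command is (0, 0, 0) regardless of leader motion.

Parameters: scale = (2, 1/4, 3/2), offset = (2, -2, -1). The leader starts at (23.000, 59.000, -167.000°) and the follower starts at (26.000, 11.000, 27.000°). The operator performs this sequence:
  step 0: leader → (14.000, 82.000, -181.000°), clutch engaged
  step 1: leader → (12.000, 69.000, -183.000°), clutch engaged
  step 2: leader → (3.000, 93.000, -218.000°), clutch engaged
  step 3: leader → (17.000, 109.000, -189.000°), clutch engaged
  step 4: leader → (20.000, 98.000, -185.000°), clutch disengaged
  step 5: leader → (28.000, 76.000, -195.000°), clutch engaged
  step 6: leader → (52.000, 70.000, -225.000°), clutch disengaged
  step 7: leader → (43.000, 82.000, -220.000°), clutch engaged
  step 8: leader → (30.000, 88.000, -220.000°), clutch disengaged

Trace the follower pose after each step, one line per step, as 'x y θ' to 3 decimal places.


step 0: Δleader=(-9.000, 23.000, -14.000°), engaged; cmd=(-16.000, 3.750, -22.000°) → follower=(10.000, 14.750, 5.000°)
step 1: Δleader=(-2.000, -13.000, -2.000°), engaged; cmd=(-2.000, -5.250, -4.000°) → follower=(8.000, 9.500, 1.000°)
step 2: Δleader=(-9.000, 24.000, -35.000°), engaged; cmd=(-16.000, 4.000, -53.500°) → follower=(-8.000, 13.500, -52.500°)
step 3: Δleader=(14.000, 16.000, 29.000°), engaged; cmd=(30.000, 2.000, 42.500°) → follower=(22.000, 15.500, -10.000°)
step 4: Δleader=(3.000, -11.000, 4.000°), disengaged; cmd=(0,0,0) → follower holds at (22.000, 15.500, -10.000°)
step 5: Δleader=(8.000, -22.000, -10.000°), engaged; cmd=(18.000, -7.500, -16.000°) → follower=(40.000, 8.000, -26.000°)
step 6: Δleader=(24.000, -6.000, -30.000°), disengaged; cmd=(0,0,0) → follower holds at (40.000, 8.000, -26.000°)
step 7: Δleader=(-9.000, 12.000, 5.000°), engaged; cmd=(-16.000, 1.000, 6.500°) → follower=(24.000, 9.000, -19.500°)
step 8: Δleader=(-13.000, 6.000, 0.000°), disengaged; cmd=(0,0,0) → follower holds at (24.000, 9.000, -19.500°)

10.000 14.750 5.000
8.000 9.500 1.000
-8.000 13.500 -52.500
22.000 15.500 -10.000
22.000 15.500 -10.000
40.000 8.000 -26.000
40.000 8.000 -26.000
24.000 9.000 -19.500
24.000 9.000 -19.500


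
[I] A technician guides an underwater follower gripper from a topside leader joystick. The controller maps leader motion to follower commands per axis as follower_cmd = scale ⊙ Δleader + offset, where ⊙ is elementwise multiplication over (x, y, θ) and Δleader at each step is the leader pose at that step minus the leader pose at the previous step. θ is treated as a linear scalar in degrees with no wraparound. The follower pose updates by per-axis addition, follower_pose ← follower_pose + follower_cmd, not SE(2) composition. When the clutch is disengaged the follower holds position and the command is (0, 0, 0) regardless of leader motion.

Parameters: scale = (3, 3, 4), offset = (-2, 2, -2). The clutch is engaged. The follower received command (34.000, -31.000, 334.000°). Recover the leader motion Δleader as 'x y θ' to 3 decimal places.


axis x: (34.000 − -2) / (3) = 12.000
axis y: (-31.000 − 2) / (3) = -11.000
axis θ: (334.000 − -2) / (4) = 84.000

12.000 -11.000 84.000


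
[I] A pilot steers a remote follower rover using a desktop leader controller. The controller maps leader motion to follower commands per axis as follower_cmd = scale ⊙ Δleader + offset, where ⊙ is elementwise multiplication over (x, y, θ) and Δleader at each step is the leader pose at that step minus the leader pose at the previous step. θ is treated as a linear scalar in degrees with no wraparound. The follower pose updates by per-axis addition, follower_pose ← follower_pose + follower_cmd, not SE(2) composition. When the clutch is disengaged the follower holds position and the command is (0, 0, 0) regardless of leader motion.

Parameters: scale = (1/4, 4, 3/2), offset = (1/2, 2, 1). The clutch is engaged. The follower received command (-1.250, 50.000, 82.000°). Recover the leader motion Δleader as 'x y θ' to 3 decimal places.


axis x: (-1.250 − 1/2) / (1/4) = -7.000
axis y: (50.000 − 2) / (4) = 12.000
axis θ: (82.000 − 1) / (3/2) = 54.000

-7.000 12.000 54.000


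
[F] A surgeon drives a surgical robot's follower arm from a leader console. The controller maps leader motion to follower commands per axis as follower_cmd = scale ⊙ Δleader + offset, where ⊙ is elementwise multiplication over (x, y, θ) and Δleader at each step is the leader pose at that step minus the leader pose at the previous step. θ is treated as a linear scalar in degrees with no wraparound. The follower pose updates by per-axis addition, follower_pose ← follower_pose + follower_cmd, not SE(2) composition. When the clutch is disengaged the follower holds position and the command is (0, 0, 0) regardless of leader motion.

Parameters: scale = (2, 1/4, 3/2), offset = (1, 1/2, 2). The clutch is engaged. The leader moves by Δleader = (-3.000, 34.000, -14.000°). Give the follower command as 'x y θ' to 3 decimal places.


-5.000 9.000 -19.000

axis x: 2·-3.000 + 1 = -5.000
axis y: 1/4·34.000 + 1/2 = 9.000
axis θ: 3/2·-14.000 + 2 = -19.000


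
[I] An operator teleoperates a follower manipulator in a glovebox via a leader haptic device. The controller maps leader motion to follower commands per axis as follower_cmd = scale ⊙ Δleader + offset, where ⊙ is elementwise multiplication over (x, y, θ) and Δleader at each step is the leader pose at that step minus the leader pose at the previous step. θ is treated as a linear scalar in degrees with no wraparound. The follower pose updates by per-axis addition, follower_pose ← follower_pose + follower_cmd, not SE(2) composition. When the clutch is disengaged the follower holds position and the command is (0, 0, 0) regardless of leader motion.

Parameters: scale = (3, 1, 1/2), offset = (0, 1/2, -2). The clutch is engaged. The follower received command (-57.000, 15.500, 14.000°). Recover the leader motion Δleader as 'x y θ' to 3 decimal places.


-19.000 15.000 32.000

axis x: (-57.000 − 0) / (3) = -19.000
axis y: (15.500 − 1/2) / (1) = 15.000
axis θ: (14.000 − -2) / (1/2) = 32.000


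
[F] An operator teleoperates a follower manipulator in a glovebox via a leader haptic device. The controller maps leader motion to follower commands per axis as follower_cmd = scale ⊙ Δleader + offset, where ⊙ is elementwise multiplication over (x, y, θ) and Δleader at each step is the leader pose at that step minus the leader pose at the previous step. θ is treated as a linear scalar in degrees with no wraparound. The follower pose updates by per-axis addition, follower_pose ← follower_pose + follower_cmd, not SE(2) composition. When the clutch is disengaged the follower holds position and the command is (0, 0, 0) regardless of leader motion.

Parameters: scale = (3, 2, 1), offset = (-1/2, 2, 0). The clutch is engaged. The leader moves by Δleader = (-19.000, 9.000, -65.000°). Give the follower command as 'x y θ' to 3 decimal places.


-57.500 20.000 -65.000

axis x: 3·-19.000 + -1/2 = -57.500
axis y: 2·9.000 + 2 = 20.000
axis θ: 1·-65.000 + 0 = -65.000


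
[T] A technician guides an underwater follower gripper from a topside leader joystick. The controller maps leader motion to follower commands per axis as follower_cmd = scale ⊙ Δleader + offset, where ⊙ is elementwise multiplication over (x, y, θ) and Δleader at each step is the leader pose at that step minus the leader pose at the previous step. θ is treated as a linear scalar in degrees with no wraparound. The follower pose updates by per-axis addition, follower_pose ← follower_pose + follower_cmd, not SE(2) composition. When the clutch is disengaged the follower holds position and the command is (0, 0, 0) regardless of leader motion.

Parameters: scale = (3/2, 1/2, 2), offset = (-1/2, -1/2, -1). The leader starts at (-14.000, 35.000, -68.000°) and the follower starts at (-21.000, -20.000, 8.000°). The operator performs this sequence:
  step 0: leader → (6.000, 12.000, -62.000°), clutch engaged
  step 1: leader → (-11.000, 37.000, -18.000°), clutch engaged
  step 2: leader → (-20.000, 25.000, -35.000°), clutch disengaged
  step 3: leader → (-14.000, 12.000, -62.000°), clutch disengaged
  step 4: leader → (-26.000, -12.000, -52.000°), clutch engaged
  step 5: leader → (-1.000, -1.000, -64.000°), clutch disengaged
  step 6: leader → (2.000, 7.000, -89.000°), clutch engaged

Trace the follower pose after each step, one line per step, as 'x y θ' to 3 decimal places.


8.500 -32.000 19.000
-17.500 -20.000 106.000
-17.500 -20.000 106.000
-17.500 -20.000 106.000
-36.000 -32.500 125.000
-36.000 -32.500 125.000
-32.000 -29.000 74.000

step 0: Δleader=(20.000, -23.000, 6.000°), engaged; cmd=(29.500, -12.000, 11.000°) → follower=(8.500, -32.000, 19.000°)
step 1: Δleader=(-17.000, 25.000, 44.000°), engaged; cmd=(-26.000, 12.000, 87.000°) → follower=(-17.500, -20.000, 106.000°)
step 2: Δleader=(-9.000, -12.000, -17.000°), disengaged; cmd=(0,0,0) → follower holds at (-17.500, -20.000, 106.000°)
step 3: Δleader=(6.000, -13.000, -27.000°), disengaged; cmd=(0,0,0) → follower holds at (-17.500, -20.000, 106.000°)
step 4: Δleader=(-12.000, -24.000, 10.000°), engaged; cmd=(-18.500, -12.500, 19.000°) → follower=(-36.000, -32.500, 125.000°)
step 5: Δleader=(25.000, 11.000, -12.000°), disengaged; cmd=(0,0,0) → follower holds at (-36.000, -32.500, 125.000°)
step 6: Δleader=(3.000, 8.000, -25.000°), engaged; cmd=(4.000, 3.500, -51.000°) → follower=(-32.000, -29.000, 74.000°)


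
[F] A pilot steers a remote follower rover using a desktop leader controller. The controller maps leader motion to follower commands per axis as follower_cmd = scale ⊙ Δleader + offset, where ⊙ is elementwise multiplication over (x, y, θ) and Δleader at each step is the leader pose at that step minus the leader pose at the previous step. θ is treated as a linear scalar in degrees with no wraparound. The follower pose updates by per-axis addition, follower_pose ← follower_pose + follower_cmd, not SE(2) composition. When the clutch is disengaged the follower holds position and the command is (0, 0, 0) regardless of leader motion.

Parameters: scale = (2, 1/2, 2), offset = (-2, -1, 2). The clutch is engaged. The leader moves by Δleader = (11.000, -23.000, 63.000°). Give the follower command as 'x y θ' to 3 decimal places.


axis x: 2·11.000 + -2 = 20.000
axis y: 1/2·-23.000 + -1 = -12.500
axis θ: 2·63.000 + 2 = 128.000

20.000 -12.500 128.000


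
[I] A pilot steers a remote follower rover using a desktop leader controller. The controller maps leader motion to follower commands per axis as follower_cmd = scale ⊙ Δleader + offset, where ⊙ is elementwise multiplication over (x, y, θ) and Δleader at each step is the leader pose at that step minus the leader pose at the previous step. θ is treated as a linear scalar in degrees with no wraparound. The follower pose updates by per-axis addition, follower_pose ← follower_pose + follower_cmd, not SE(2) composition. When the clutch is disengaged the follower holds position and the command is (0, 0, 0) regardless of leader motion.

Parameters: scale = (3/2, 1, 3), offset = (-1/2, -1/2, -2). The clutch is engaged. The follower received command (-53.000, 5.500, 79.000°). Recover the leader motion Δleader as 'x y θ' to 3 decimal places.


-35.000 6.000 27.000

axis x: (-53.000 − -1/2) / (3/2) = -35.000
axis y: (5.500 − -1/2) / (1) = 6.000
axis θ: (79.000 − -2) / (3) = 27.000


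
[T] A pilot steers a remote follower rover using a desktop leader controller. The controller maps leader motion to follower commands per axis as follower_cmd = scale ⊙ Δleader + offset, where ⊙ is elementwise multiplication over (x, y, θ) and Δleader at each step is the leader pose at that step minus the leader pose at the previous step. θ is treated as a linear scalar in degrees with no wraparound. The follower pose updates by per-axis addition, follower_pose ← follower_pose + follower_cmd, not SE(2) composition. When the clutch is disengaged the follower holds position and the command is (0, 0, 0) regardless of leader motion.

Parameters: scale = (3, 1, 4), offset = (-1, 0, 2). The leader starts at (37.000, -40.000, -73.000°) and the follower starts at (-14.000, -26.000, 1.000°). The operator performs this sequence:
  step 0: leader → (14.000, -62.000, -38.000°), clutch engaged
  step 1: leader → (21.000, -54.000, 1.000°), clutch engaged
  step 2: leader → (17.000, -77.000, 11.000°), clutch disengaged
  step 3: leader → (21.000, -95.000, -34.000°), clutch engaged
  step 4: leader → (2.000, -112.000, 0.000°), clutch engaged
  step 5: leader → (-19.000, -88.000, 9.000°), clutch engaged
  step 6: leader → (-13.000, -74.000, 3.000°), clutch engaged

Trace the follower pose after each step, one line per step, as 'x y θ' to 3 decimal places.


-84.000 -48.000 143.000
-64.000 -40.000 301.000
-64.000 -40.000 301.000
-53.000 -58.000 123.000
-111.000 -75.000 261.000
-175.000 -51.000 299.000
-158.000 -37.000 277.000

step 0: Δleader=(-23.000, -22.000, 35.000°), engaged; cmd=(-70.000, -22.000, 142.000°) → follower=(-84.000, -48.000, 143.000°)
step 1: Δleader=(7.000, 8.000, 39.000°), engaged; cmd=(20.000, 8.000, 158.000°) → follower=(-64.000, -40.000, 301.000°)
step 2: Δleader=(-4.000, -23.000, 10.000°), disengaged; cmd=(0,0,0) → follower holds at (-64.000, -40.000, 301.000°)
step 3: Δleader=(4.000, -18.000, -45.000°), engaged; cmd=(11.000, -18.000, -178.000°) → follower=(-53.000, -58.000, 123.000°)
step 4: Δleader=(-19.000, -17.000, 34.000°), engaged; cmd=(-58.000, -17.000, 138.000°) → follower=(-111.000, -75.000, 261.000°)
step 5: Δleader=(-21.000, 24.000, 9.000°), engaged; cmd=(-64.000, 24.000, 38.000°) → follower=(-175.000, -51.000, 299.000°)
step 6: Δleader=(6.000, 14.000, -6.000°), engaged; cmd=(17.000, 14.000, -22.000°) → follower=(-158.000, -37.000, 277.000°)


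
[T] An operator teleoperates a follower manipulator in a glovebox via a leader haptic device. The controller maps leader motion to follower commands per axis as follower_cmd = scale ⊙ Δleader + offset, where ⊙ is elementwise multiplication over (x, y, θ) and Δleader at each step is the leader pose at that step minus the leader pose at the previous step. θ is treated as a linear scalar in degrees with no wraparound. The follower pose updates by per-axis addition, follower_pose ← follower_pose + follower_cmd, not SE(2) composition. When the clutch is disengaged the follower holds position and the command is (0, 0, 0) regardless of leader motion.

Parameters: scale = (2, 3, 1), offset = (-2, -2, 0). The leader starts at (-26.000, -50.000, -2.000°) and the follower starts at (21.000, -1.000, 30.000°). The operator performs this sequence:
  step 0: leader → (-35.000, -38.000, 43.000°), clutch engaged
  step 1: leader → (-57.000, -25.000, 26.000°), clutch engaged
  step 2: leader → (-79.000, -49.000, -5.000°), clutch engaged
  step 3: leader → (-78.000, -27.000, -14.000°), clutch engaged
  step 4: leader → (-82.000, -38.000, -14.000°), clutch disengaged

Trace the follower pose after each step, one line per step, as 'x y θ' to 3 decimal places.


1.000 33.000 75.000
-45.000 70.000 58.000
-91.000 -4.000 27.000
-91.000 60.000 18.000
-91.000 60.000 18.000

step 0: Δleader=(-9.000, 12.000, 45.000°), engaged; cmd=(-20.000, 34.000, 45.000°) → follower=(1.000, 33.000, 75.000°)
step 1: Δleader=(-22.000, 13.000, -17.000°), engaged; cmd=(-46.000, 37.000, -17.000°) → follower=(-45.000, 70.000, 58.000°)
step 2: Δleader=(-22.000, -24.000, -31.000°), engaged; cmd=(-46.000, -74.000, -31.000°) → follower=(-91.000, -4.000, 27.000°)
step 3: Δleader=(1.000, 22.000, -9.000°), engaged; cmd=(0.000, 64.000, -9.000°) → follower=(-91.000, 60.000, 18.000°)
step 4: Δleader=(-4.000, -11.000, 0.000°), disengaged; cmd=(0,0,0) → follower holds at (-91.000, 60.000, 18.000°)


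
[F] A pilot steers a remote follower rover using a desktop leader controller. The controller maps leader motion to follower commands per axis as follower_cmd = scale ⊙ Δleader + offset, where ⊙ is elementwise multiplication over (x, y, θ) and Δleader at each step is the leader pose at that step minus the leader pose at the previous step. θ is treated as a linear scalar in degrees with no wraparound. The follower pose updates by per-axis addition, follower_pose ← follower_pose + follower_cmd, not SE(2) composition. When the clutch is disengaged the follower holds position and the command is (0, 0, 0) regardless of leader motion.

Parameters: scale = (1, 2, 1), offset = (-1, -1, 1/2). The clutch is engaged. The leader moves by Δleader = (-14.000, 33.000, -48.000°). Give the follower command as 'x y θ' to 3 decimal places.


axis x: 1·-14.000 + -1 = -15.000
axis y: 2·33.000 + -1 = 65.000
axis θ: 1·-48.000 + 1/2 = -47.500

-15.000 65.000 -47.500


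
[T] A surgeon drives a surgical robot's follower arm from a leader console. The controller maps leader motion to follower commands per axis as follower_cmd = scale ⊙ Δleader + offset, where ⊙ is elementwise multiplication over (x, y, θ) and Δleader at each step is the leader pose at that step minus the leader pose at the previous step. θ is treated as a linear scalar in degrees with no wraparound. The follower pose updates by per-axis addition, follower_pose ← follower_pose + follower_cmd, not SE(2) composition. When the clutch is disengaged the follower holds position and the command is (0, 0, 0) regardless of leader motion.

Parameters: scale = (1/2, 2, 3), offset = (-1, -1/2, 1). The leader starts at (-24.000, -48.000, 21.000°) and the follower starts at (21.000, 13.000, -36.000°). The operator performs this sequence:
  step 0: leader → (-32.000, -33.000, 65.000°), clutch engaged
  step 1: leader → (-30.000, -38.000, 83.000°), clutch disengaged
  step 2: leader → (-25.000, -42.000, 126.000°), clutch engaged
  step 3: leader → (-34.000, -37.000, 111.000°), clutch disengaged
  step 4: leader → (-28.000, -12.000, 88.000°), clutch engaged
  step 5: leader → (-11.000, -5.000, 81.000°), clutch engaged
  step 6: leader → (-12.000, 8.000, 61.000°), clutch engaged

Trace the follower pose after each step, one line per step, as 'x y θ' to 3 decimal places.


16.000 42.500 97.000
16.000 42.500 97.000
17.500 34.000 227.000
17.500 34.000 227.000
19.500 83.500 159.000
27.000 97.000 139.000
25.500 122.500 80.000

step 0: Δleader=(-8.000, 15.000, 44.000°), engaged; cmd=(-5.000, 29.500, 133.000°) → follower=(16.000, 42.500, 97.000°)
step 1: Δleader=(2.000, -5.000, 18.000°), disengaged; cmd=(0,0,0) → follower holds at (16.000, 42.500, 97.000°)
step 2: Δleader=(5.000, -4.000, 43.000°), engaged; cmd=(1.500, -8.500, 130.000°) → follower=(17.500, 34.000, 227.000°)
step 3: Δleader=(-9.000, 5.000, -15.000°), disengaged; cmd=(0,0,0) → follower holds at (17.500, 34.000, 227.000°)
step 4: Δleader=(6.000, 25.000, -23.000°), engaged; cmd=(2.000, 49.500, -68.000°) → follower=(19.500, 83.500, 159.000°)
step 5: Δleader=(17.000, 7.000, -7.000°), engaged; cmd=(7.500, 13.500, -20.000°) → follower=(27.000, 97.000, 139.000°)
step 6: Δleader=(-1.000, 13.000, -20.000°), engaged; cmd=(-1.500, 25.500, -59.000°) → follower=(25.500, 122.500, 80.000°)


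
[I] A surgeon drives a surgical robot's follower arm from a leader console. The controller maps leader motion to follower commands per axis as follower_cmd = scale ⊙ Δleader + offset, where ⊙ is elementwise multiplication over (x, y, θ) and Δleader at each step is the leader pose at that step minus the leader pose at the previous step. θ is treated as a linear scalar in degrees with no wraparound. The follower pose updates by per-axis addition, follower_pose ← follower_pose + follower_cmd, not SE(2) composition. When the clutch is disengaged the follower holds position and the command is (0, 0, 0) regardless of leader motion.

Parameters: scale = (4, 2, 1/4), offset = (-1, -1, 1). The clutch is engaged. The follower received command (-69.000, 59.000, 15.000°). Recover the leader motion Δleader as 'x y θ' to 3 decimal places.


axis x: (-69.000 − -1) / (4) = -17.000
axis y: (59.000 − -1) / (2) = 30.000
axis θ: (15.000 − 1) / (1/4) = 56.000

-17.000 30.000 56.000


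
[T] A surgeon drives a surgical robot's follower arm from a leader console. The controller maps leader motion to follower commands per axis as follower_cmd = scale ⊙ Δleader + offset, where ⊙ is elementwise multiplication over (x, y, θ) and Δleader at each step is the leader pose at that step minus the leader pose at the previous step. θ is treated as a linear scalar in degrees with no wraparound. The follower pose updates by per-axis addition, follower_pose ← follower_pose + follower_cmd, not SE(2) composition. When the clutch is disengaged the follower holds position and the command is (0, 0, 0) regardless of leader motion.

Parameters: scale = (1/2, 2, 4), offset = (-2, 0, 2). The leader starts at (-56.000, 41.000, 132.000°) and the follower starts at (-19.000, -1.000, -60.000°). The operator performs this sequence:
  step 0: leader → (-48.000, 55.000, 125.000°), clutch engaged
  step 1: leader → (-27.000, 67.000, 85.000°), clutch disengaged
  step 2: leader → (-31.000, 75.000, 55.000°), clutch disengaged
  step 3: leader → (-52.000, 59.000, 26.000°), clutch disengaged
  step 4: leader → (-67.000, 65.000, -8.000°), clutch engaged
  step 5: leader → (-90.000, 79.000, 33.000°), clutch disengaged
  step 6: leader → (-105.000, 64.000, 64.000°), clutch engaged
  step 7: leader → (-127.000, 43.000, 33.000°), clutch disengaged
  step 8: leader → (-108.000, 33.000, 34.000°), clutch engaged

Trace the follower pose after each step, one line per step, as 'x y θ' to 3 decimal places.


-17.000 27.000 -86.000
-17.000 27.000 -86.000
-17.000 27.000 -86.000
-17.000 27.000 -86.000
-26.500 39.000 -220.000
-26.500 39.000 -220.000
-36.000 9.000 -94.000
-36.000 9.000 -94.000
-28.500 -11.000 -88.000

step 0: Δleader=(8.000, 14.000, -7.000°), engaged; cmd=(2.000, 28.000, -26.000°) → follower=(-17.000, 27.000, -86.000°)
step 1: Δleader=(21.000, 12.000, -40.000°), disengaged; cmd=(0,0,0) → follower holds at (-17.000, 27.000, -86.000°)
step 2: Δleader=(-4.000, 8.000, -30.000°), disengaged; cmd=(0,0,0) → follower holds at (-17.000, 27.000, -86.000°)
step 3: Δleader=(-21.000, -16.000, -29.000°), disengaged; cmd=(0,0,0) → follower holds at (-17.000, 27.000, -86.000°)
step 4: Δleader=(-15.000, 6.000, -34.000°), engaged; cmd=(-9.500, 12.000, -134.000°) → follower=(-26.500, 39.000, -220.000°)
step 5: Δleader=(-23.000, 14.000, 41.000°), disengaged; cmd=(0,0,0) → follower holds at (-26.500, 39.000, -220.000°)
step 6: Δleader=(-15.000, -15.000, 31.000°), engaged; cmd=(-9.500, -30.000, 126.000°) → follower=(-36.000, 9.000, -94.000°)
step 7: Δleader=(-22.000, -21.000, -31.000°), disengaged; cmd=(0,0,0) → follower holds at (-36.000, 9.000, -94.000°)
step 8: Δleader=(19.000, -10.000, 1.000°), engaged; cmd=(7.500, -20.000, 6.000°) → follower=(-28.500, -11.000, -88.000°)


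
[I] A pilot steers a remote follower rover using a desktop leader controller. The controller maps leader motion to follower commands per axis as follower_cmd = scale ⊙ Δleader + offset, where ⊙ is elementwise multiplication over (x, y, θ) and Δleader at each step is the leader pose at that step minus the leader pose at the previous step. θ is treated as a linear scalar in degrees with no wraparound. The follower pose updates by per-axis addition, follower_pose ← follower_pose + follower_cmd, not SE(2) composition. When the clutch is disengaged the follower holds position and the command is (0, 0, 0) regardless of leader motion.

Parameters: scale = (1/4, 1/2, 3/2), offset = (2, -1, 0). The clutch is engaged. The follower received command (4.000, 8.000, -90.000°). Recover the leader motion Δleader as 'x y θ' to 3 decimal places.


axis x: (4.000 − 2) / (1/4) = 8.000
axis y: (8.000 − -1) / (1/2) = 18.000
axis θ: (-90.000 − 0) / (3/2) = -60.000

8.000 18.000 -60.000


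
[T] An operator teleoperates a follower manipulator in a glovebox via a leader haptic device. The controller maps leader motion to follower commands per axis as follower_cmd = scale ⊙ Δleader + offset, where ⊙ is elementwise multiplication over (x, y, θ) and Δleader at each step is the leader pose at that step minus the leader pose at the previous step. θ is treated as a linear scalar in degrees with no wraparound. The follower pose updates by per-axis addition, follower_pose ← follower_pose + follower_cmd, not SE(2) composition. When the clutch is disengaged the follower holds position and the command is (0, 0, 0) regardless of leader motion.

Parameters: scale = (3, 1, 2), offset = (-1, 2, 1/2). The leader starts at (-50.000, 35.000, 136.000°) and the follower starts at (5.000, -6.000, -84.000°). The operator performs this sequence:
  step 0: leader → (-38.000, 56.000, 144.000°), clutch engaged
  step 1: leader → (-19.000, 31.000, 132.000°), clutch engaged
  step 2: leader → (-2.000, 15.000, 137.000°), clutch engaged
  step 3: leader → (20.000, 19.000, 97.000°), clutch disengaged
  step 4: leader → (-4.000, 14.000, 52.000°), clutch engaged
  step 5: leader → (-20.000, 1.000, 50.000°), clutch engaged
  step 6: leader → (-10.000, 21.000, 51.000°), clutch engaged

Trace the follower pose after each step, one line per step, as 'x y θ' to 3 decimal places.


step 0: Δleader=(12.000, 21.000, 8.000°), engaged; cmd=(35.000, 23.000, 16.500°) → follower=(40.000, 17.000, -67.500°)
step 1: Δleader=(19.000, -25.000, -12.000°), engaged; cmd=(56.000, -23.000, -23.500°) → follower=(96.000, -6.000, -91.000°)
step 2: Δleader=(17.000, -16.000, 5.000°), engaged; cmd=(50.000, -14.000, 10.500°) → follower=(146.000, -20.000, -80.500°)
step 3: Δleader=(22.000, 4.000, -40.000°), disengaged; cmd=(0,0,0) → follower holds at (146.000, -20.000, -80.500°)
step 4: Δleader=(-24.000, -5.000, -45.000°), engaged; cmd=(-73.000, -3.000, -89.500°) → follower=(73.000, -23.000, -170.000°)
step 5: Δleader=(-16.000, -13.000, -2.000°), engaged; cmd=(-49.000, -11.000, -3.500°) → follower=(24.000, -34.000, -173.500°)
step 6: Δleader=(10.000, 20.000, 1.000°), engaged; cmd=(29.000, 22.000, 2.500°) → follower=(53.000, -12.000, -171.000°)

40.000 17.000 -67.500
96.000 -6.000 -91.000
146.000 -20.000 -80.500
146.000 -20.000 -80.500
73.000 -23.000 -170.000
24.000 -34.000 -173.500
53.000 -12.000 -171.000


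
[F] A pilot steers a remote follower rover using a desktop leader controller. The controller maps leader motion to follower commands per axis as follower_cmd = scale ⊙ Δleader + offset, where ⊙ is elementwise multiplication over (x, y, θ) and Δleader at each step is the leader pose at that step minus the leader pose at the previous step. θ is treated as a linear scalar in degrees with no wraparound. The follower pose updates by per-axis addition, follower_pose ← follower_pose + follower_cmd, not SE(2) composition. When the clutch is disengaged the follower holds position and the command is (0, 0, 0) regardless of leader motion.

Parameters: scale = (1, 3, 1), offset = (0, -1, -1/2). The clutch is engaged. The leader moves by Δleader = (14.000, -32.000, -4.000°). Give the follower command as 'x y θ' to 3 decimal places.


14.000 -97.000 -4.500

axis x: 1·14.000 + 0 = 14.000
axis y: 3·-32.000 + -1 = -97.000
axis θ: 1·-4.000 + -1/2 = -4.500


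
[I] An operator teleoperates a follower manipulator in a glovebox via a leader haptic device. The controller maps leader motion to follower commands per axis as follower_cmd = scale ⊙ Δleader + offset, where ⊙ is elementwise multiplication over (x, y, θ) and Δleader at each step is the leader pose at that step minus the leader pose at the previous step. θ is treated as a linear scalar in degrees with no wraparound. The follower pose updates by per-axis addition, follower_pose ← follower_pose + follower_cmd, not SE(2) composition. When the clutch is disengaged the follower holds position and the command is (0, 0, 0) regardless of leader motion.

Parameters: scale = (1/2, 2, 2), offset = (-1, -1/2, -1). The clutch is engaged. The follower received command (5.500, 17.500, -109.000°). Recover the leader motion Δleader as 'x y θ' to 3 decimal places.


axis x: (5.500 − -1) / (1/2) = 13.000
axis y: (17.500 − -1/2) / (2) = 9.000
axis θ: (-109.000 − -1) / (2) = -54.000

13.000 9.000 -54.000


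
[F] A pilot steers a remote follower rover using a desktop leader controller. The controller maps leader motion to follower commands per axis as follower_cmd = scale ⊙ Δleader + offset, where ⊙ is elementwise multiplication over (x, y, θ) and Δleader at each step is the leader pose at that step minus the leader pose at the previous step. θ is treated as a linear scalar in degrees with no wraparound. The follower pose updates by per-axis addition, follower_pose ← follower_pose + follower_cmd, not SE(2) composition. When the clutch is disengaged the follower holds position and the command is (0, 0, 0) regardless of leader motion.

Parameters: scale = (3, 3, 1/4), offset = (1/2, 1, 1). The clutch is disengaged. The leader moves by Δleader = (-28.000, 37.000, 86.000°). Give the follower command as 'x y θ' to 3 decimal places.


0.000 0.000 0.000

clutch disengaged → follower holds; cmd = (0, 0, 0)


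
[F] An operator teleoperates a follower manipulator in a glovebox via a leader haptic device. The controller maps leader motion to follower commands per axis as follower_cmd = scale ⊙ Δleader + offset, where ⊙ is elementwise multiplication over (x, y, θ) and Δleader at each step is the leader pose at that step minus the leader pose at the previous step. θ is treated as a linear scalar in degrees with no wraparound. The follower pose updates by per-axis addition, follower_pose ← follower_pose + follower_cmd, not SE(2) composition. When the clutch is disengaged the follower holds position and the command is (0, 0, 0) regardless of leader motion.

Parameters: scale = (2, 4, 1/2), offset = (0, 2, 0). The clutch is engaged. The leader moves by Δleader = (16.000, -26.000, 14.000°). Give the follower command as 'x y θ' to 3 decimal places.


32.000 -102.000 7.000

axis x: 2·16.000 + 0 = 32.000
axis y: 4·-26.000 + 2 = -102.000
axis θ: 1/2·14.000 + 0 = 7.000


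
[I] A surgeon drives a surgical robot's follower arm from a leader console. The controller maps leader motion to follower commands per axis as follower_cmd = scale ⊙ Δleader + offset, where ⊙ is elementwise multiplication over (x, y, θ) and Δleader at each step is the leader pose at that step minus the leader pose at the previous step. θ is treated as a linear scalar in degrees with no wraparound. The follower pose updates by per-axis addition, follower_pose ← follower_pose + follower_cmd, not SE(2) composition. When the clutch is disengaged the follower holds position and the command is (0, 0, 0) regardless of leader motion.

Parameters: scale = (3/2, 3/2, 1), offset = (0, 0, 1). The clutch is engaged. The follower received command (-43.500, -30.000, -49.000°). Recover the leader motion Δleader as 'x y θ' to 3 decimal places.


axis x: (-43.500 − 0) / (3/2) = -29.000
axis y: (-30.000 − 0) / (3/2) = -20.000
axis θ: (-49.000 − 1) / (1) = -50.000

-29.000 -20.000 -50.000
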